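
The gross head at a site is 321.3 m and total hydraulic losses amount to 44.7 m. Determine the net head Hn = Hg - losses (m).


Hn = 321.3 - 44.7 = 276.6000 m


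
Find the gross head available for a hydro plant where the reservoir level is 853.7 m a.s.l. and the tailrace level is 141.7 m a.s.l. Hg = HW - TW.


Hg = 853.7 - 141.7 = 712.0000 m


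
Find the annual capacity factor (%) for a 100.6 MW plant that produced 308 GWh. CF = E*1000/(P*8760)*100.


CF = 308 * 1000 / (100.6 * 8760) * 100 = 34.9501 %


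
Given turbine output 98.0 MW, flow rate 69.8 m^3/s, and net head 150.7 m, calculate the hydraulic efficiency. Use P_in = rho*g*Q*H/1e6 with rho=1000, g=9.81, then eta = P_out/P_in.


P_in = 1000 * 9.81 * 69.8 * 150.7 / 1e6 = 103.1900 MW
eta = 98.0 / 103.1900 = 0.9497


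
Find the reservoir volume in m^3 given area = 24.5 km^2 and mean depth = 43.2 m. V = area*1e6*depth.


V = 24.5 * 1e6 * 43.2 = 1.0584e+09 m^3


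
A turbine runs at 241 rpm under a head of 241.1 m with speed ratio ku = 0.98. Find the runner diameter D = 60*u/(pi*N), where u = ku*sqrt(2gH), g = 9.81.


u = 0.98 * sqrt(2*9.81*241.1) = 67.4022 m/s
D = 60 * 67.4022 / (pi * 241) = 5.3414 m


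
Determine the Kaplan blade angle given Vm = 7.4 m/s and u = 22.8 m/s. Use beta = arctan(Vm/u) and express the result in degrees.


beta = arctan(7.4 / 22.8) = 17.9814 degrees


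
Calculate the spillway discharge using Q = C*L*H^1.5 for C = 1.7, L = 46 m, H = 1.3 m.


Q = 1.7 * 46 * 1.3^1.5 = 115.9102 m^3/s


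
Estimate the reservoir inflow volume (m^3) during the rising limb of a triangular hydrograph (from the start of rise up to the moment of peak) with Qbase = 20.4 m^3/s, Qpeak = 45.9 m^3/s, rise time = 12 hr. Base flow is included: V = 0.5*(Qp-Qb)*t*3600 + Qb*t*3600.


V = 0.5*(45.9 - 20.4)*12*3600 + 20.4*12*3600 = 1.4321e+06 m^3


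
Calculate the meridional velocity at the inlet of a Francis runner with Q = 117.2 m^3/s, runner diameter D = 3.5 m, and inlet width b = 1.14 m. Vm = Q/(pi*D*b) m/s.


Vm = 117.2 / (pi * 3.5 * 1.14) = 9.3499 m/s


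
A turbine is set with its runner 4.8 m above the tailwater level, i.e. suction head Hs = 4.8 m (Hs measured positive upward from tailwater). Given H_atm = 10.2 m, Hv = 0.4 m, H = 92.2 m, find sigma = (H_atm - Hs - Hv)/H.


sigma = (10.2 - 4.8 - 0.4) / 92.2 = 0.0542


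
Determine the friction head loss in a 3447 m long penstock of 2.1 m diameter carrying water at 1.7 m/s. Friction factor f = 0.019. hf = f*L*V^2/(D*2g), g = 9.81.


hf = 0.019 * 3447 * 1.7^2 / (2.1 * 2 * 9.81) = 4.5938 m


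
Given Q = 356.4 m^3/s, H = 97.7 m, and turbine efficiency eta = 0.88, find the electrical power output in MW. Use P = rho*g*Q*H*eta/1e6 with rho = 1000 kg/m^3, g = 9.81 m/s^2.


P = 1000 * 9.81 * 356.4 * 97.7 * 0.88 / 1e6 = 300.5965 MW


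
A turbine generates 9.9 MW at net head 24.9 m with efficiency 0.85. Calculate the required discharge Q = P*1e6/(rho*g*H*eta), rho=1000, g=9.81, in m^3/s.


Q = 9.9 * 1e6 / (1000 * 9.81 * 24.9 * 0.85) = 47.6813 m^3/s


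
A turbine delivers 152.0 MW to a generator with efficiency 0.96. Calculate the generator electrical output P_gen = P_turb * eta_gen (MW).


P_gen = 152.0 * 0.96 = 145.9200 MW


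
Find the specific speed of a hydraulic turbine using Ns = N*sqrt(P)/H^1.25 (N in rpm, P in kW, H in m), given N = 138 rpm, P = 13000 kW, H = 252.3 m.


Ns = 138 * 13000^0.5 / 252.3^1.25 = 15.6478


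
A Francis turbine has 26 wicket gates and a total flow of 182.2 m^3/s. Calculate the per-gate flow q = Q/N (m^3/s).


q = 182.2 / 26 = 7.0077 m^3/s


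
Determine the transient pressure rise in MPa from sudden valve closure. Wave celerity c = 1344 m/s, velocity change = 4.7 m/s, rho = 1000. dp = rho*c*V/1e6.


dp = 1000 * 1344 * 4.7 / 1e6 = 6.3168 MPa


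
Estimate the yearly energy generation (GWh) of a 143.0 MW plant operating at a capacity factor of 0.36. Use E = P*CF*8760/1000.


E = 143.0 * 0.36 * 8760 / 1000 = 450.9648 GWh


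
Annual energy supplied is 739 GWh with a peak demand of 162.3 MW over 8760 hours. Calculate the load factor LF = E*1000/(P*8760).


LF = 739 * 1000 / (162.3 * 8760) = 0.5198


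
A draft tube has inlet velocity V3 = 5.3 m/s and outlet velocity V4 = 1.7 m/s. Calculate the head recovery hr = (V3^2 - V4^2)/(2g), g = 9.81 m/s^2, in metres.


hr = (5.3^2 - 1.7^2) / (2*9.81) = 1.2844 m


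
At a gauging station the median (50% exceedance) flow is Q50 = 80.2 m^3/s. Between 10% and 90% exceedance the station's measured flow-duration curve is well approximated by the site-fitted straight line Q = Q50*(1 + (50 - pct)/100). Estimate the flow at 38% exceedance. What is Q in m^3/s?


Q = 80.2 * (1 + (50 - 38)/100) = 89.8240 m^3/s


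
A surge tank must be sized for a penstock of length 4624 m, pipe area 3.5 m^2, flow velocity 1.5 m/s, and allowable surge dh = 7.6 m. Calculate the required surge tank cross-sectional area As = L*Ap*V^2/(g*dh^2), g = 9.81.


As = 4624 * 3.5 * 1.5^2 / (9.81 * 7.6^2) = 64.2647 m^2


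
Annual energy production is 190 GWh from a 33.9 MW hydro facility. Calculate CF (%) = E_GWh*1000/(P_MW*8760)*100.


CF = 190 * 1000 / (33.9 * 8760) * 100 = 63.9808 %


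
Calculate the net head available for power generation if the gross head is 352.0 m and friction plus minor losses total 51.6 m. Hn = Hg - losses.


Hn = 352.0 - 51.6 = 300.4000 m


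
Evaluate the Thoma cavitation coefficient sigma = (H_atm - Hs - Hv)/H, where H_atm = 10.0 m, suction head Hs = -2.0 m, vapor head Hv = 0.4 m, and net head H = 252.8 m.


sigma = (10.0 - (-2.0) - 0.4) / 252.8 = 0.0459


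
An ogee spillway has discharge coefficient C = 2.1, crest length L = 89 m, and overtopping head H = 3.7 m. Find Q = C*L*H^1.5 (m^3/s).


Q = 2.1 * 89 * 3.7^1.5 = 1330.1845 m^3/s


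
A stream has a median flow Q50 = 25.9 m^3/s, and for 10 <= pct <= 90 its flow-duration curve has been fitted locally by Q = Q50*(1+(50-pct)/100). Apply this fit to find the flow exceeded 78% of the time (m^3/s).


Q = 25.9 * (1 + (50 - 78)/100) = 18.6480 m^3/s


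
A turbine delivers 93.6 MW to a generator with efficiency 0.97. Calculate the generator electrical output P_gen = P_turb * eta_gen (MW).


P_gen = 93.6 * 0.97 = 90.7920 MW


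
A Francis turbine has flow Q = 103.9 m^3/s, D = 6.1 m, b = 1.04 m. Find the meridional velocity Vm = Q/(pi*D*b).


Vm = 103.9 / (pi * 6.1 * 1.04) = 5.2132 m/s


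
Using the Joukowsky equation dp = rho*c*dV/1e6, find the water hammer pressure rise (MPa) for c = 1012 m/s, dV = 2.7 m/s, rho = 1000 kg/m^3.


dp = 1000 * 1012 * 2.7 / 1e6 = 2.7324 MPa


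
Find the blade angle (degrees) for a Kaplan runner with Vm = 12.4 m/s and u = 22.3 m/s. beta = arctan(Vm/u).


beta = arctan(12.4 / 22.3) = 29.0764 degrees


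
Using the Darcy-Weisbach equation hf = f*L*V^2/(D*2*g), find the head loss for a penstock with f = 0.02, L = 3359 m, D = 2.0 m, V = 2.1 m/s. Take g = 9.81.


hf = 0.02 * 3359 * 2.1^2 / (2.0 * 2 * 9.81) = 7.5500 m


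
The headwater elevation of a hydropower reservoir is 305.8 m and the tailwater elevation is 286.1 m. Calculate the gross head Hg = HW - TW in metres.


Hg = 305.8 - 286.1 = 19.7000 m


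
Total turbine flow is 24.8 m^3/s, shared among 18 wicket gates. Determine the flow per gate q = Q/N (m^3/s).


q = 24.8 / 18 = 1.3778 m^3/s


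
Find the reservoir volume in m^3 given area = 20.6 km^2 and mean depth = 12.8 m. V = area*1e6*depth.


V = 20.6 * 1e6 * 12.8 = 2.6368e+08 m^3


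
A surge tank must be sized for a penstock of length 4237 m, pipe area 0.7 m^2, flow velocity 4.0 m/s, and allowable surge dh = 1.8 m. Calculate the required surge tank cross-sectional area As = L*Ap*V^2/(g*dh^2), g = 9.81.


As = 4237 * 0.7 * 4.0^2 / (9.81 * 1.8^2) = 1493.0091 m^2


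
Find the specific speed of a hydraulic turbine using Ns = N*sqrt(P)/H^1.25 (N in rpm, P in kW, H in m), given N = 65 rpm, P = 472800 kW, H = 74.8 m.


Ns = 65 * 472800^0.5 / 74.8^1.25 = 203.1773


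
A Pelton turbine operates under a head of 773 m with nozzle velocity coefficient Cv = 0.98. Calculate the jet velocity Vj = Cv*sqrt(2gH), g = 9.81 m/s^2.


Vj = 0.98 * sqrt(2*9.81*773) = 120.6883 m/s


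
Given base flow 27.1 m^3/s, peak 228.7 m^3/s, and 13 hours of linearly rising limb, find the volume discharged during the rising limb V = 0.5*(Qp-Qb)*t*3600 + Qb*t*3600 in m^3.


V = 0.5*(228.7 - 27.1)*13*3600 + 27.1*13*3600 = 5.9857e+06 m^3


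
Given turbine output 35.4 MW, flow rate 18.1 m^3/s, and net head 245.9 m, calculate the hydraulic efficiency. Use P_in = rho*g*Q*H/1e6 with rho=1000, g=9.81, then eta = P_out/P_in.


P_in = 1000 * 9.81 * 18.1 * 245.9 / 1e6 = 43.6622 MW
eta = 35.4 / 43.6622 = 0.8108


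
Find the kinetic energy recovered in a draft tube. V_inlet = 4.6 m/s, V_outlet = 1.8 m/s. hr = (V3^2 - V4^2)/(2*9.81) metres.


hr = (4.6^2 - 1.8^2) / (2*9.81) = 0.9134 m


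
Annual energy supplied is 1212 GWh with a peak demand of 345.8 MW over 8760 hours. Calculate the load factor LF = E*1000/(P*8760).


LF = 1212 * 1000 / (345.8 * 8760) = 0.4001


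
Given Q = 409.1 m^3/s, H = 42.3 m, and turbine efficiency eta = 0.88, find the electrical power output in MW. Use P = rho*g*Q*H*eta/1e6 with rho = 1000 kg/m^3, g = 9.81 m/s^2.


P = 1000 * 9.81 * 409.1 * 42.3 * 0.88 / 1e6 = 149.3900 MW


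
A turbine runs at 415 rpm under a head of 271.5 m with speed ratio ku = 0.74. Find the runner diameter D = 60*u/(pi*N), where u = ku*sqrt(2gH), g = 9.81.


u = 0.74 * sqrt(2*9.81*271.5) = 54.0090 m/s
D = 60 * 54.0090 / (pi * 415) = 2.4855 m


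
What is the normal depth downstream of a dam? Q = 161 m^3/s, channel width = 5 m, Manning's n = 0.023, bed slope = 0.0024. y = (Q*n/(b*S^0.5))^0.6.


y = (161 * 0.023 / (5 * 0.0024^0.5))^0.6 = 5.1014 m


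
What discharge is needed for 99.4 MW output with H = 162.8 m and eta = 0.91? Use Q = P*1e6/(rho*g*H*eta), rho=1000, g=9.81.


Q = 99.4 * 1e6 / (1000 * 9.81 * 162.8 * 0.91) = 68.3946 m^3/s


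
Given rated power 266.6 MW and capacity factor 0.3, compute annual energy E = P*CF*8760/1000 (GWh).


E = 266.6 * 0.3 * 8760 / 1000 = 700.6248 GWh


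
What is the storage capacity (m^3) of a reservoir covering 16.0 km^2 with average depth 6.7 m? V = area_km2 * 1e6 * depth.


V = 16.0 * 1e6 * 6.7 = 1.0720e+08 m^3


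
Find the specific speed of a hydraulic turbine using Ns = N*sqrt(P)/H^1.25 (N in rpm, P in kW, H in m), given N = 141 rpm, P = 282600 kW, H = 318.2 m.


Ns = 141 * 282600^0.5 / 318.2^1.25 = 55.7738


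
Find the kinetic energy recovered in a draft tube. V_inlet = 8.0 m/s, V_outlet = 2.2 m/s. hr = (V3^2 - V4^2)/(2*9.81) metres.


hr = (8.0^2 - 2.2^2) / (2*9.81) = 3.0153 m


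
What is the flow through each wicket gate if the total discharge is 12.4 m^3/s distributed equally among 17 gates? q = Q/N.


q = 12.4 / 17 = 0.7294 m^3/s


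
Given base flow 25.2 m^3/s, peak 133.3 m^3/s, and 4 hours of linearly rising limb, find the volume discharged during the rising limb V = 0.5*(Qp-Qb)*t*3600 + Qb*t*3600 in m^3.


V = 0.5*(133.3 - 25.2)*4*3600 + 25.2*4*3600 = 1.1412e+06 m^3


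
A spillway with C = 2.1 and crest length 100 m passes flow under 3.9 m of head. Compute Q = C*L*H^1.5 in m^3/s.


Q = 2.1 * 100 * 3.9^1.5 = 1617.3954 m^3/s


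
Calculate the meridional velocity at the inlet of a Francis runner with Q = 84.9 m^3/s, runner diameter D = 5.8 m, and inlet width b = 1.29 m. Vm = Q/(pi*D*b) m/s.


Vm = 84.9 / (pi * 5.8 * 1.29) = 3.6119 m/s


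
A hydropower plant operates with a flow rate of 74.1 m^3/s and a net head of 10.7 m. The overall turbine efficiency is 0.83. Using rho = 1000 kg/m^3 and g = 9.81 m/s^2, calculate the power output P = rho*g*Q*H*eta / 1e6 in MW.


P = 1000 * 9.81 * 74.1 * 10.7 * 0.83 / 1e6 = 6.4558 MW


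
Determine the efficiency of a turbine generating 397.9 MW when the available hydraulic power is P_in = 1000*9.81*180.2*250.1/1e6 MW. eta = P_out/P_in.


P_in = 1000 * 9.81 * 180.2 * 250.1 / 1e6 = 442.1173 MW
eta = 397.9 / 442.1173 = 0.9000


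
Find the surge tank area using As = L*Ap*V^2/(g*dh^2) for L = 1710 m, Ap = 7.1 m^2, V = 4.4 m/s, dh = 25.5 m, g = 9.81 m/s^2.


As = 1710 * 7.1 * 4.4^2 / (9.81 * 25.5^2) = 36.8477 m^2


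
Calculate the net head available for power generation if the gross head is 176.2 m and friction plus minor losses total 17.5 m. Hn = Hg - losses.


Hn = 176.2 - 17.5 = 158.7000 m


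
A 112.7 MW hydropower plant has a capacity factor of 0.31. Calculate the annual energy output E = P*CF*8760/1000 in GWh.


E = 112.7 * 0.31 * 8760 / 1000 = 306.0481 GWh


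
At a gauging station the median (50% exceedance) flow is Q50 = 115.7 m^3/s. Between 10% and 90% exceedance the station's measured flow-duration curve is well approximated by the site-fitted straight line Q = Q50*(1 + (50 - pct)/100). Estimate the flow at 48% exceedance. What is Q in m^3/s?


Q = 115.7 * (1 + (50 - 48)/100) = 118.0140 m^3/s


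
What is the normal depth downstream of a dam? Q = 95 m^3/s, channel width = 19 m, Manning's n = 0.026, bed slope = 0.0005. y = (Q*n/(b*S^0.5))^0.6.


y = (95 * 0.026 / (19 * 0.0005^0.5))^0.6 = 2.8752 m


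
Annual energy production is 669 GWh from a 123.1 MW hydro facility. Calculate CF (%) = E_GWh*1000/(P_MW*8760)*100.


CF = 669 * 1000 / (123.1 * 8760) * 100 = 62.0389 %


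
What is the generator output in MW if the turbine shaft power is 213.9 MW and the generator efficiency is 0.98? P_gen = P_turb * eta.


P_gen = 213.9 * 0.98 = 209.6220 MW


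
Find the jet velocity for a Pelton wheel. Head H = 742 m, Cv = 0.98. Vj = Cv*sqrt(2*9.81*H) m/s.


Vj = 0.98 * sqrt(2*9.81*742) = 118.2436 m/s


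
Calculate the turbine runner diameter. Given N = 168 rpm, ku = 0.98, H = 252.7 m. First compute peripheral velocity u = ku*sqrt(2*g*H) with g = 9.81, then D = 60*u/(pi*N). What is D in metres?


u = 0.98 * sqrt(2*9.81*252.7) = 69.0046 m/s
D = 60 * 69.0046 / (pi * 168) = 7.8446 m


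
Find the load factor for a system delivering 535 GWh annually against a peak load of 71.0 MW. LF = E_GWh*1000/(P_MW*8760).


LF = 535 * 1000 / (71.0 * 8760) = 0.8602


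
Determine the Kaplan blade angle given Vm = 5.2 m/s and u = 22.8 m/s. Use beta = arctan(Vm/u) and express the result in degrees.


beta = arctan(5.2 / 22.8) = 12.8477 degrees


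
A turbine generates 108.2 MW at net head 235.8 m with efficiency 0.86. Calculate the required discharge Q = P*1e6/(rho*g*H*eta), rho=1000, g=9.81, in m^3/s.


Q = 108.2 * 1e6 / (1000 * 9.81 * 235.8 * 0.86) = 54.3896 m^3/s


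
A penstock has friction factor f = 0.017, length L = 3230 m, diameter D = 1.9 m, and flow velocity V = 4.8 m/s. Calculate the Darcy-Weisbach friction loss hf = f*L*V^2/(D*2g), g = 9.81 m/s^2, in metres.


hf = 0.017 * 3230 * 4.8^2 / (1.9 * 2 * 9.81) = 33.9376 m


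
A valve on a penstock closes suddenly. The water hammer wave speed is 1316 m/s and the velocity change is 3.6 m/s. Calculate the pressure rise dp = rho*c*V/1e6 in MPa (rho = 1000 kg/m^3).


dp = 1000 * 1316 * 3.6 / 1e6 = 4.7376 MPa


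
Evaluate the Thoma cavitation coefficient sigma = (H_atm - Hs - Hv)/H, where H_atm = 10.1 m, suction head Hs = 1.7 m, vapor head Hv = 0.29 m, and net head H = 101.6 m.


sigma = (10.1 - 1.7 - 0.29) / 101.6 = 0.0798


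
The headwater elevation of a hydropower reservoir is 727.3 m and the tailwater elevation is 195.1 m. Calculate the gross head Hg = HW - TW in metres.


Hg = 727.3 - 195.1 = 532.2000 m


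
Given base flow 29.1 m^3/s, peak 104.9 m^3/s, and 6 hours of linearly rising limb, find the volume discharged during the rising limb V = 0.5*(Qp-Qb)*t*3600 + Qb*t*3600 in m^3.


V = 0.5*(104.9 - 29.1)*6*3600 + 29.1*6*3600 = 1.4472e+06 m^3


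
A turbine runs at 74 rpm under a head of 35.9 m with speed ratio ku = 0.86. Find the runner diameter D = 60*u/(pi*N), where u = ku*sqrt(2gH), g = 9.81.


u = 0.86 * sqrt(2*9.81*35.9) = 22.8242 m/s
D = 60 * 22.8242 / (pi * 74) = 5.8907 m


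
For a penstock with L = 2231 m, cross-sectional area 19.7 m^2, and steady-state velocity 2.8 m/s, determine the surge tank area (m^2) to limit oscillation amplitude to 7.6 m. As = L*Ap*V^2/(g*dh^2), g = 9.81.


As = 2231 * 19.7 * 2.8^2 / (9.81 * 7.6^2) = 608.1149 m^2


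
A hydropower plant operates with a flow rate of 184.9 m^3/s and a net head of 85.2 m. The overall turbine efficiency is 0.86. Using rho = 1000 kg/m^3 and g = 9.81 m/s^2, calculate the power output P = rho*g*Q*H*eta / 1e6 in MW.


P = 1000 * 9.81 * 184.9 * 85.2 * 0.86 / 1e6 = 132.9058 MW


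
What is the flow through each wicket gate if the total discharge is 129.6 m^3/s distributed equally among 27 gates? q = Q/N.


q = 129.6 / 27 = 4.8000 m^3/s


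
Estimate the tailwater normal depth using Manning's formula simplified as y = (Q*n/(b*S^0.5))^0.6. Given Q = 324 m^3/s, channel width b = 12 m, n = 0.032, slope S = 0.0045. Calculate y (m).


y = (324 * 0.032 / (12 * 0.0045^0.5))^0.6 = 4.6339 m


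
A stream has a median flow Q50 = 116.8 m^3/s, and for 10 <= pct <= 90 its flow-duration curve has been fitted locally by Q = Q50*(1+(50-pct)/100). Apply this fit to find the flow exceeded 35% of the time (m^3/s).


Q = 116.8 * (1 + (50 - 35)/100) = 134.3200 m^3/s


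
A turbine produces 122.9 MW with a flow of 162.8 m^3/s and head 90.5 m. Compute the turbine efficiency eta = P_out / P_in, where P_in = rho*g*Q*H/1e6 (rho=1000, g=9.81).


P_in = 1000 * 9.81 * 162.8 * 90.5 / 1e6 = 144.5347 MW
eta = 122.9 / 144.5347 = 0.8503


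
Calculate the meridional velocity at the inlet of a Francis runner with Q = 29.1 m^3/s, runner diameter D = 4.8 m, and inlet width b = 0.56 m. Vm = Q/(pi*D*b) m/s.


Vm = 29.1 / (pi * 4.8 * 0.56) = 3.4460 m/s


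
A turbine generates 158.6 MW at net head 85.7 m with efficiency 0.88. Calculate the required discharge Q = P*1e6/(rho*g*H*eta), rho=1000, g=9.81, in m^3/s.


Q = 158.6 * 1e6 / (1000 * 9.81 * 85.7 * 0.88) = 214.3733 m^3/s


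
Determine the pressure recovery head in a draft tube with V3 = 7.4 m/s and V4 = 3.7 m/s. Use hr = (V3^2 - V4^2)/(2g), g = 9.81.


hr = (7.4^2 - 3.7^2) / (2*9.81) = 2.0933 m


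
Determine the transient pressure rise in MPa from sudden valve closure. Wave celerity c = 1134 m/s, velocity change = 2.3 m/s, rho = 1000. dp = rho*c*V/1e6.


dp = 1000 * 1134 * 2.3 / 1e6 = 2.6082 MPa


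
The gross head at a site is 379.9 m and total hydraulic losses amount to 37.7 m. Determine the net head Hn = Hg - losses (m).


Hn = 379.9 - 37.7 = 342.2000 m


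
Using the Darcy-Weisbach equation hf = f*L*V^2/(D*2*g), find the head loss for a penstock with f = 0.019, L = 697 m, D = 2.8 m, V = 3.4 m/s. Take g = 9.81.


hf = 0.019 * 697 * 3.4^2 / (2.8 * 2 * 9.81) = 2.7867 m


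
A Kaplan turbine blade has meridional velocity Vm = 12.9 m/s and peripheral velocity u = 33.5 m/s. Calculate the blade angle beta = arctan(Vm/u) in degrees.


beta = arctan(12.9 / 33.5) = 21.0604 degrees


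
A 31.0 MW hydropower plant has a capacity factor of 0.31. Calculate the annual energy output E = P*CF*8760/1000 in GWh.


E = 31.0 * 0.31 * 8760 / 1000 = 84.1836 GWh


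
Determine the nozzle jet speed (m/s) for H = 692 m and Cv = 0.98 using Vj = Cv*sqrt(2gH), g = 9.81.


Vj = 0.98 * sqrt(2*9.81*692) = 114.1901 m/s


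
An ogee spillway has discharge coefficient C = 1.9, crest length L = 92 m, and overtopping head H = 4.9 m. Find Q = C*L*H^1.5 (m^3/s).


Q = 1.9 * 92 * 4.9^1.5 = 1895.9878 m^3/s


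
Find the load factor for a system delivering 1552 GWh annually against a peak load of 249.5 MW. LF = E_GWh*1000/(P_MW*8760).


LF = 1552 * 1000 / (249.5 * 8760) = 0.7101


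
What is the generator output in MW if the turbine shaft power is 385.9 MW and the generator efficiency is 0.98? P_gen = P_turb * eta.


P_gen = 385.9 * 0.98 = 378.1820 MW


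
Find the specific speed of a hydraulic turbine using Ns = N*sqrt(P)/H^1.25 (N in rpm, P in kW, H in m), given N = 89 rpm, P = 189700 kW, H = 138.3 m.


Ns = 89 * 189700^0.5 / 138.3^1.25 = 81.7327


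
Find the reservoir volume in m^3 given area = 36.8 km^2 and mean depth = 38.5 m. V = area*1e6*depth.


V = 36.8 * 1e6 * 38.5 = 1.4168e+09 m^3


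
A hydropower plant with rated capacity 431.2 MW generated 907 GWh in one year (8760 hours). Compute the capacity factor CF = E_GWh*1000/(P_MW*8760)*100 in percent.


CF = 907 * 1000 / (431.2 * 8760) * 100 = 24.0118 %


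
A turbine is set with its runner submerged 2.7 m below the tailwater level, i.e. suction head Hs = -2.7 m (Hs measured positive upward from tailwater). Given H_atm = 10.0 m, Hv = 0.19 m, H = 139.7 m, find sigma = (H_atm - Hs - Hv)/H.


sigma = (10.0 - (-2.7) - 0.19) / 139.7 = 0.0895


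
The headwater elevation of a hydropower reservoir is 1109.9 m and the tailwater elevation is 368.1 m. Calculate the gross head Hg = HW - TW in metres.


Hg = 1109.9 - 368.1 = 741.8000 m


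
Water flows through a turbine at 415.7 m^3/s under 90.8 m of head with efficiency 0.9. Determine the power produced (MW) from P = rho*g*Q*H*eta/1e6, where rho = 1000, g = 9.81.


P = 1000 * 9.81 * 415.7 * 90.8 * 0.9 / 1e6 = 333.2555 MW


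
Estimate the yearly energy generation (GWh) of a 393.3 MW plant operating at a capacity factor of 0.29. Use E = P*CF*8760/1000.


E = 393.3 * 0.29 * 8760 / 1000 = 999.1393 GWh


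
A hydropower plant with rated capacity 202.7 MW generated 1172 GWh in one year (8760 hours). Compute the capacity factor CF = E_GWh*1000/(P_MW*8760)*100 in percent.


CF = 1172 * 1000 / (202.7 * 8760) * 100 = 66.0039 %


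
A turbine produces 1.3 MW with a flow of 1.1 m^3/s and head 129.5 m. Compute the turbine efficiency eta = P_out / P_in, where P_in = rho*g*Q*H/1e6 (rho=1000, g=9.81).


P_in = 1000 * 9.81 * 1.1 * 129.5 / 1e6 = 1.3974 MW
eta = 1.3 / 1.3974 = 0.9303


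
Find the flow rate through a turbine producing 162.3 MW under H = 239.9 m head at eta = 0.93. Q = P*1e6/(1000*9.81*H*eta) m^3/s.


Q = 162.3 * 1e6 / (1000 * 9.81 * 239.9 * 0.93) = 74.1543 m^3/s


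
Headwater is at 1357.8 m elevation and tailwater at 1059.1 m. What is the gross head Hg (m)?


Hg = 1357.8 - 1059.1 = 298.7000 m


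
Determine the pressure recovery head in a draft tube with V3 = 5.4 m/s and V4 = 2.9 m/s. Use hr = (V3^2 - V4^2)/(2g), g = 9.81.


hr = (5.4^2 - 2.9^2) / (2*9.81) = 1.0576 m


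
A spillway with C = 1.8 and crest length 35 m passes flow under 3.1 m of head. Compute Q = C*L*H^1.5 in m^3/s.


Q = 1.8 * 35 * 3.1^1.5 = 343.8611 m^3/s


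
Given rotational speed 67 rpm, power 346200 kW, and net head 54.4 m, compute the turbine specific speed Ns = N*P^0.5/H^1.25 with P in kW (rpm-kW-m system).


Ns = 67 * 346200^0.5 / 54.4^1.25 = 266.8331


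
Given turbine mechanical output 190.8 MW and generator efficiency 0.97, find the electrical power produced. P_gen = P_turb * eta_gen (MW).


P_gen = 190.8 * 0.97 = 185.0760 MW


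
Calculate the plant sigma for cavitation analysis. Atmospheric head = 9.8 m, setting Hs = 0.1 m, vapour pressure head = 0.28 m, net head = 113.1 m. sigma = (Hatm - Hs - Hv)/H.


sigma = (9.8 - 0.1 - 0.28) / 113.1 = 0.0833


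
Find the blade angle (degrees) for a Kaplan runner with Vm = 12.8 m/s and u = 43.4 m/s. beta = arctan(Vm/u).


beta = arctan(12.8 / 43.4) = 16.4324 degrees


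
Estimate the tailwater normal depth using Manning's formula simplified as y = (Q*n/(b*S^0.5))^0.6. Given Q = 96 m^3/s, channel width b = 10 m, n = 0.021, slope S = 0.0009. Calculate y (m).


y = (96 * 0.021 / (10 * 0.0009^0.5))^0.6 = 3.1363 m


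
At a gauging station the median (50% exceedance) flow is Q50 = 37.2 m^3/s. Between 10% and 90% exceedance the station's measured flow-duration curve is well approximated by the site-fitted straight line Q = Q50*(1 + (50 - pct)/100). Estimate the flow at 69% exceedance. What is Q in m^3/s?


Q = 37.2 * (1 + (50 - 69)/100) = 30.1320 m^3/s


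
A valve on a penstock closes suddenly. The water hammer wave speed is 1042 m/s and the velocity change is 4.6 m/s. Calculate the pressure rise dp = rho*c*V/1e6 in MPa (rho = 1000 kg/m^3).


dp = 1000 * 1042 * 4.6 / 1e6 = 4.7932 MPa


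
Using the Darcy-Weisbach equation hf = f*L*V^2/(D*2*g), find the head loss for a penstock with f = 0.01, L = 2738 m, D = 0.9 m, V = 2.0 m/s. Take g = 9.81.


hf = 0.01 * 2738 * 2.0^2 / (0.9 * 2 * 9.81) = 6.2023 m


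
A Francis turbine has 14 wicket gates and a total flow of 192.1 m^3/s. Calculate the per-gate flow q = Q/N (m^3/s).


q = 192.1 / 14 = 13.7214 m^3/s


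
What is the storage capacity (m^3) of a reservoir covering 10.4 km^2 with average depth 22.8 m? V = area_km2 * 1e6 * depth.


V = 10.4 * 1e6 * 22.8 = 2.3712e+08 m^3


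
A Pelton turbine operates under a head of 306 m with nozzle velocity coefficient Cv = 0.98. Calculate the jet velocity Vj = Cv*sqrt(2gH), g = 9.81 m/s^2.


Vj = 0.98 * sqrt(2*9.81*306) = 75.9340 m/s


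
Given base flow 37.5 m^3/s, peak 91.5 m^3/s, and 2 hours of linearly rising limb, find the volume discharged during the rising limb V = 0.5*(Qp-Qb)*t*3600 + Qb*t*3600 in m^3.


V = 0.5*(91.5 - 37.5)*2*3600 + 37.5*2*3600 = 464400.0000 m^3


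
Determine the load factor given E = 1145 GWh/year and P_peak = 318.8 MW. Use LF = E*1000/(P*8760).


LF = 1145 * 1000 / (318.8 * 8760) = 0.4100


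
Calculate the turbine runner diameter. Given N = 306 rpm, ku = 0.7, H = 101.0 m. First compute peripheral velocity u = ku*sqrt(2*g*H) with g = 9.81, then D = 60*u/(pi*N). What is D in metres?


u = 0.7 * sqrt(2*9.81*101.0) = 31.1608 m/s
D = 60 * 31.1608 / (pi * 306) = 1.9449 m


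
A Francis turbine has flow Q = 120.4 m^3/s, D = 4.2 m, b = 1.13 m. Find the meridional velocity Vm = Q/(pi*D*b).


Vm = 120.4 / (pi * 4.2 * 1.13) = 8.0751 m/s


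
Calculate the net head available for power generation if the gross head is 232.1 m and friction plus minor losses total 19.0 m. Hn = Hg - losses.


Hn = 232.1 - 19.0 = 213.1000 m


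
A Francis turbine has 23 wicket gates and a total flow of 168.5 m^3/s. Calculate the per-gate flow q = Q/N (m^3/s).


q = 168.5 / 23 = 7.3261 m^3/s


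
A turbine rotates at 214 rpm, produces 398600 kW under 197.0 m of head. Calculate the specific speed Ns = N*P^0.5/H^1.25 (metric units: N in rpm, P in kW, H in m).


Ns = 214 * 398600^0.5 / 197.0^1.25 = 183.0626


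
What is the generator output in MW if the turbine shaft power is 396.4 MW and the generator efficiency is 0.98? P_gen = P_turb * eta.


P_gen = 396.4 * 0.98 = 388.4720 MW


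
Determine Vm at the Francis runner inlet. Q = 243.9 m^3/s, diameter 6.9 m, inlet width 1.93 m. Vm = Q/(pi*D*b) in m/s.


Vm = 243.9 / (pi * 6.9 * 1.93) = 5.8298 m/s


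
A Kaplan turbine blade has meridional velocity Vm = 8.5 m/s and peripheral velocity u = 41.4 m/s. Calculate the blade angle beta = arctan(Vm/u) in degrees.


beta = arctan(8.5 / 41.4) = 11.6024 degrees


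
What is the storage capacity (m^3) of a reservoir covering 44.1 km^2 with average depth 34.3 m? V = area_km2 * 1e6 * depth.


V = 44.1 * 1e6 * 34.3 = 1.5126e+09 m^3


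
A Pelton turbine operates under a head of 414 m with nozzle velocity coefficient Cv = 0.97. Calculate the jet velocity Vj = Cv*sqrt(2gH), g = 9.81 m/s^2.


Vj = 0.97 * sqrt(2*9.81*414) = 87.4221 m/s


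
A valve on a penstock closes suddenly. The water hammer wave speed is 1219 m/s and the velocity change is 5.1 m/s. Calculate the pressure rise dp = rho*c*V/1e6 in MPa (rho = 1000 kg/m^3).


dp = 1000 * 1219 * 5.1 / 1e6 = 6.2169 MPa


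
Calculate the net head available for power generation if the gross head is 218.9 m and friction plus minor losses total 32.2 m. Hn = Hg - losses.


Hn = 218.9 - 32.2 = 186.7000 m


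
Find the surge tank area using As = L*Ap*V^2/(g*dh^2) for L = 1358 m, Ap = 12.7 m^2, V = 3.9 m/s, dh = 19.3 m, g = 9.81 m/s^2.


As = 1358 * 12.7 * 3.9^2 / (9.81 * 19.3^2) = 71.7875 m^2


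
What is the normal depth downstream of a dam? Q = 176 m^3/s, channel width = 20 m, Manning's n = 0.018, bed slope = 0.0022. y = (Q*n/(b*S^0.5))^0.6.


y = (176 * 0.018 / (20 * 0.0022^0.5))^0.6 = 2.0755 m


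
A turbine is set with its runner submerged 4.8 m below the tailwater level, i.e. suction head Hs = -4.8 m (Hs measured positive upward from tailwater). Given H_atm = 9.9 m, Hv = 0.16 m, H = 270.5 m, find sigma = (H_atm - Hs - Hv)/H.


sigma = (9.9 - (-4.8) - 0.16) / 270.5 = 0.0538


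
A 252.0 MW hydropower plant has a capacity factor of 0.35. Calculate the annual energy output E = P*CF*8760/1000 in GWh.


E = 252.0 * 0.35 * 8760 / 1000 = 772.6320 GWh


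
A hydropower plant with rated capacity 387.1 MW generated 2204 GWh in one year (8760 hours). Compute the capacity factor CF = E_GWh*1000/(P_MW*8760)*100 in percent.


CF = 2204 * 1000 / (387.1 * 8760) * 100 = 64.9957 %


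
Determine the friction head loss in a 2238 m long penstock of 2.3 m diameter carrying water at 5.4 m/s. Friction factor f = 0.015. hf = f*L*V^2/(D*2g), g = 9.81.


hf = 0.015 * 2238 * 5.4^2 / (2.3 * 2 * 9.81) = 21.6926 m


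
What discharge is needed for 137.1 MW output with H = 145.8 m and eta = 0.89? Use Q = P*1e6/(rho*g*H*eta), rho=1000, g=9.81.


Q = 137.1 * 1e6 / (1000 * 9.81 * 145.8 * 0.89) = 107.7013 m^3/s


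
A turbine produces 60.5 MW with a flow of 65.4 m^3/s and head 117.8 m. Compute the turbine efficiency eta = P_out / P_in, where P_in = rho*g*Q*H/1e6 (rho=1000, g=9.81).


P_in = 1000 * 9.81 * 65.4 * 117.8 / 1e6 = 75.5774 MW
eta = 60.5 / 75.5774 = 0.8005


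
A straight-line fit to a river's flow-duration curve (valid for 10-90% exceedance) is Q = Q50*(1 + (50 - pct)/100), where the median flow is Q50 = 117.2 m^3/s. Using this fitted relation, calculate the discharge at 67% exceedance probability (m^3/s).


Q = 117.2 * (1 + (50 - 67)/100) = 97.2760 m^3/s


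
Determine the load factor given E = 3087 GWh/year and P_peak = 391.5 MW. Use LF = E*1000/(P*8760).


LF = 3087 * 1000 / (391.5 * 8760) = 0.9001


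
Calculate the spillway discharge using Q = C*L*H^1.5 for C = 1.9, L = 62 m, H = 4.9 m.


Q = 1.9 * 62 * 4.9^1.5 = 1277.7309 m^3/s


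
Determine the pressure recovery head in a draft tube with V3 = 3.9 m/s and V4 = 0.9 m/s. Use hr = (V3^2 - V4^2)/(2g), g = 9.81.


hr = (3.9^2 - 0.9^2) / (2*9.81) = 0.7339 m


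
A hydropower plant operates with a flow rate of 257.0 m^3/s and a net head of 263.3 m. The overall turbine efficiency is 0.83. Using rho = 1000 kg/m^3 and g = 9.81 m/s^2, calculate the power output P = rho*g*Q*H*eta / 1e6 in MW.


P = 1000 * 9.81 * 257.0 * 263.3 * 0.83 / 1e6 = 550.9740 MW


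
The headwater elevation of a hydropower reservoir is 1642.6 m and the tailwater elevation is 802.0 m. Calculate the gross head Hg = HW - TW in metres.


Hg = 1642.6 - 802.0 = 840.6000 m


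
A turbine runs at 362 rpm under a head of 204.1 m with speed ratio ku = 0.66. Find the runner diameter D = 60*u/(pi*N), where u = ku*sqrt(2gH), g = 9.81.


u = 0.66 * sqrt(2*9.81*204.1) = 41.7652 m/s
D = 60 * 41.7652 / (pi * 362) = 2.2035 m


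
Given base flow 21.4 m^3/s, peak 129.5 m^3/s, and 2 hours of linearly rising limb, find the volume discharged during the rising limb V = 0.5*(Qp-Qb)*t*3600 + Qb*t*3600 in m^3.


V = 0.5*(129.5 - 21.4)*2*3600 + 21.4*2*3600 = 543240.0000 m^3


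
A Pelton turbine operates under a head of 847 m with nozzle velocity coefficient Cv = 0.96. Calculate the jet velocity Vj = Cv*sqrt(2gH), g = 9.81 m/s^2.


Vj = 0.96 * sqrt(2*9.81*847) = 123.7549 m/s


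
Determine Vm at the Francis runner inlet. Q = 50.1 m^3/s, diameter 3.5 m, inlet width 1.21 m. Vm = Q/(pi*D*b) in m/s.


Vm = 50.1 / (pi * 3.5 * 1.21) = 3.7656 m/s


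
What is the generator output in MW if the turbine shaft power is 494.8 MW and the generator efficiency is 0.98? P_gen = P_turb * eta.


P_gen = 494.8 * 0.98 = 484.9040 MW


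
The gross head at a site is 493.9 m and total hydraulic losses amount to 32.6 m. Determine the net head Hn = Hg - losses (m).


Hn = 493.9 - 32.6 = 461.3000 m


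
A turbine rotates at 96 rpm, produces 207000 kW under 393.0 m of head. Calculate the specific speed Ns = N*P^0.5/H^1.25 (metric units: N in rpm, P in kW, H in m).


Ns = 96 * 207000^0.5 / 393.0^1.25 = 24.9612


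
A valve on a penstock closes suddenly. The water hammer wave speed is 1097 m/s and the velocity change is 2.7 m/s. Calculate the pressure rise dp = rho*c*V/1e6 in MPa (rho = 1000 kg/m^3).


dp = 1000 * 1097 * 2.7 / 1e6 = 2.9619 MPa


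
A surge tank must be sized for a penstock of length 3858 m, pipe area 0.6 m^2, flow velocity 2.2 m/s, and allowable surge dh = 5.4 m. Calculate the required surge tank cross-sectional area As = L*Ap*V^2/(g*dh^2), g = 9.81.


As = 3858 * 0.6 * 2.2^2 / (9.81 * 5.4^2) = 39.1654 m^2


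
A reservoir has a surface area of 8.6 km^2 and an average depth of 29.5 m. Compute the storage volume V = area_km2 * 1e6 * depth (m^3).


V = 8.6 * 1e6 * 29.5 = 2.5370e+08 m^3


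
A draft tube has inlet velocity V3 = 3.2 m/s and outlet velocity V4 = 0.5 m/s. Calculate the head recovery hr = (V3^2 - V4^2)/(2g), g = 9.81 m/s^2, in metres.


hr = (3.2^2 - 0.5^2) / (2*9.81) = 0.5092 m


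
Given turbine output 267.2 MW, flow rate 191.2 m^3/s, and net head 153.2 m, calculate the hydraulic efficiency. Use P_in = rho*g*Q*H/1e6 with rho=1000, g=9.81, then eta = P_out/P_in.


P_in = 1000 * 9.81 * 191.2 * 153.2 / 1e6 = 287.3530 MW
eta = 267.2 / 287.3530 = 0.9299


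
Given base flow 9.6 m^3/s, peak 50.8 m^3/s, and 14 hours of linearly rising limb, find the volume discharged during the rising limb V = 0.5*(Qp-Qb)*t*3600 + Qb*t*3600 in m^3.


V = 0.5*(50.8 - 9.6)*14*3600 + 9.6*14*3600 = 1.5221e+06 m^3


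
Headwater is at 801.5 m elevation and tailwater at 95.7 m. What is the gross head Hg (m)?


Hg = 801.5 - 95.7 = 705.8000 m


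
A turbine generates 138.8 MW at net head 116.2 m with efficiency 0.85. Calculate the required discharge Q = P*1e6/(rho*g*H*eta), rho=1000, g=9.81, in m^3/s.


Q = 138.8 * 1e6 / (1000 * 9.81 * 116.2 * 0.85) = 143.2503 m^3/s


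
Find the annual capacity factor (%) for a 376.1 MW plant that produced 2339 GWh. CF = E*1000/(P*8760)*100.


CF = 2339 * 1000 / (376.1 * 8760) * 100 = 70.9942 %


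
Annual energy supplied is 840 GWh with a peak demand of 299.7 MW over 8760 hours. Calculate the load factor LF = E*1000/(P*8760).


LF = 840 * 1000 / (299.7 * 8760) = 0.3200


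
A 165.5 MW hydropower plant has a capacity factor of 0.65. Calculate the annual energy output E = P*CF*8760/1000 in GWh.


E = 165.5 * 0.65 * 8760 / 1000 = 942.3570 GWh


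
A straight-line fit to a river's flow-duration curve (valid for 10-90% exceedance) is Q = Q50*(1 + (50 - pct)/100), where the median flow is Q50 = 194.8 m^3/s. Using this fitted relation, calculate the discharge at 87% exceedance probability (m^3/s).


Q = 194.8 * (1 + (50 - 87)/100) = 122.7240 m^3/s


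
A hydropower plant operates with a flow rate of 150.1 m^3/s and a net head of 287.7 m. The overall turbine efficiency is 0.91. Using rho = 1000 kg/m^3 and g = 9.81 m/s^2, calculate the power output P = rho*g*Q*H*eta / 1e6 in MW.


P = 1000 * 9.81 * 150.1 * 287.7 * 0.91 / 1e6 = 385.5058 MW


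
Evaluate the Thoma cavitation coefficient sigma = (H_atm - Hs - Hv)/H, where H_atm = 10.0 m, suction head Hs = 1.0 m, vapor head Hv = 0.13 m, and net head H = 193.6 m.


sigma = (10.0 - 1.0 - 0.13) / 193.6 = 0.0458


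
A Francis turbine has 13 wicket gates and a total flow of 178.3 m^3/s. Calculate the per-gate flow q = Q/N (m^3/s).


q = 178.3 / 13 = 13.7154 m^3/s


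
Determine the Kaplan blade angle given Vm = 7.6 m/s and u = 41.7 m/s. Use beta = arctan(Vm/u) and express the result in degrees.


beta = arctan(7.6 / 41.7) = 10.3290 degrees


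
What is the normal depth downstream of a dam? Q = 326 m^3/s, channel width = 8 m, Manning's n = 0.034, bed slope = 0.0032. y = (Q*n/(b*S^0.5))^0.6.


y = (326 * 0.034 / (8 * 0.0032^0.5))^0.6 = 6.8143 m


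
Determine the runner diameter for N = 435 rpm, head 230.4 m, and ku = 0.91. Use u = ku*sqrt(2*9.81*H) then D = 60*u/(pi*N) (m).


u = 0.91 * sqrt(2*9.81*230.4) = 61.1832 m/s
D = 60 * 61.1832 / (pi * 435) = 2.6862 m


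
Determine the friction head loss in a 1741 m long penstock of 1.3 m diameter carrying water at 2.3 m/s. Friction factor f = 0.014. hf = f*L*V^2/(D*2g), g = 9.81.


hf = 0.014 * 1741 * 2.3^2 / (1.3 * 2 * 9.81) = 5.0552 m


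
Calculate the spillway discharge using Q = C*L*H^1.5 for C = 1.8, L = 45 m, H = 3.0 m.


Q = 1.8 * 45 * 3.0^1.5 = 420.8883 m^3/s


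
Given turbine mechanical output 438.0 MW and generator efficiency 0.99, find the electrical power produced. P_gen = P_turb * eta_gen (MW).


P_gen = 438.0 * 0.99 = 433.6200 MW


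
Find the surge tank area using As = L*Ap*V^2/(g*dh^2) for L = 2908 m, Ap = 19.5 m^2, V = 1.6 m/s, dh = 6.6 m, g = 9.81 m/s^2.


As = 2908 * 19.5 * 1.6^2 / (9.81 * 6.6^2) = 339.7129 m^2


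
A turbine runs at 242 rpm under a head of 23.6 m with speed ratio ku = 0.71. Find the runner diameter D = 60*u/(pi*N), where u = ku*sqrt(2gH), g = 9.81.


u = 0.71 * sqrt(2*9.81*23.6) = 15.2779 m/s
D = 60 * 15.2779 / (pi * 242) = 1.2057 m


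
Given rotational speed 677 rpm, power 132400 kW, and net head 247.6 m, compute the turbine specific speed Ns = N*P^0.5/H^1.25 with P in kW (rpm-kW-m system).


Ns = 677 * 132400^0.5 / 247.6^1.25 = 250.8097


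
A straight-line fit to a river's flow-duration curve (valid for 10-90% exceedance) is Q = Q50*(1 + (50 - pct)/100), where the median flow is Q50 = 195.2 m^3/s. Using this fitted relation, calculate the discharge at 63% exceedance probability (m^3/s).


Q = 195.2 * (1 + (50 - 63)/100) = 169.8240 m^3/s


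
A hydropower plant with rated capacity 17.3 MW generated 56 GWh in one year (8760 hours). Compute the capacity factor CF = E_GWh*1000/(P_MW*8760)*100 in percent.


CF = 56 * 1000 / (17.3 * 8760) * 100 = 36.9520 %


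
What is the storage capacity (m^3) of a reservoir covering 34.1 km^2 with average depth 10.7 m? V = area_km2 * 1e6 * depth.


V = 34.1 * 1e6 * 10.7 = 3.6487e+08 m^3


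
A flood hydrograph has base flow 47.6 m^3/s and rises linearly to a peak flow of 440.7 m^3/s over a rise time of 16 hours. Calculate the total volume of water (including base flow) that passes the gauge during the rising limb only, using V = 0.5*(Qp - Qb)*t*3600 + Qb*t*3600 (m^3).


V = 0.5*(440.7 - 47.6)*16*3600 + 47.6*16*3600 = 1.4063e+07 m^3


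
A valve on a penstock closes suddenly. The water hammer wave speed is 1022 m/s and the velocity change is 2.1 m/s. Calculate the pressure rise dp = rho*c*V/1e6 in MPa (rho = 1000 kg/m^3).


dp = 1000 * 1022 * 2.1 / 1e6 = 2.1462 MPa


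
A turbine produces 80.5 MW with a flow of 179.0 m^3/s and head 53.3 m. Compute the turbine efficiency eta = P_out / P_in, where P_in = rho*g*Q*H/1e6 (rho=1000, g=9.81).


P_in = 1000 * 9.81 * 179.0 * 53.3 / 1e6 = 93.5943 MW
eta = 80.5 / 93.5943 = 0.8601


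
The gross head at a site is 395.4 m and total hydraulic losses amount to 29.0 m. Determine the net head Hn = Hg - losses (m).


Hn = 395.4 - 29.0 = 366.4000 m


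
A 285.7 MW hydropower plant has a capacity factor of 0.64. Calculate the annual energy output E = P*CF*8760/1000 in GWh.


E = 285.7 * 0.64 * 8760 / 1000 = 1601.7485 GWh
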